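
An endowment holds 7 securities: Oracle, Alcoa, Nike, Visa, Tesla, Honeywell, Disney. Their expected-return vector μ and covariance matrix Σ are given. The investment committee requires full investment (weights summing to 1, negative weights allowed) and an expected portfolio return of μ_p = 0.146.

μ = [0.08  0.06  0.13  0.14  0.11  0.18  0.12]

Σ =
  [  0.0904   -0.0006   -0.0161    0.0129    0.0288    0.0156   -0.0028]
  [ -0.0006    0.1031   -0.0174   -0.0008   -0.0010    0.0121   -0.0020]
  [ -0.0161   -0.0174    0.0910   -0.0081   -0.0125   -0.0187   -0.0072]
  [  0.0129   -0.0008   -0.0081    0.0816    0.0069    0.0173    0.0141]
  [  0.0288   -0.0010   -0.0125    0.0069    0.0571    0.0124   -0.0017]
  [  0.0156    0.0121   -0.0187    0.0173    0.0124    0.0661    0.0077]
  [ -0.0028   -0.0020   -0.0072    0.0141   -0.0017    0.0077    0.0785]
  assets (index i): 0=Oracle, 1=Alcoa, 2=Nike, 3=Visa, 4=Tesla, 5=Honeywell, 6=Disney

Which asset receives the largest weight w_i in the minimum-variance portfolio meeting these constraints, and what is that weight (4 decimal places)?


Honeywell (0.3643)

g=Σ⁻¹μ = [0.2596  0.7784  2.5774  1.0195  1.7514  2.4895  1.4048]
h=Σ⁻¹𝟙 = [7.3395  12.4670  20.7070  7.4261  15.7705  10.5336  13.1920]
a=μᵀg=1.354600  b=𝟙ᵀg=10.280569  c=𝟙ᵀh=87.435532  D=ac−b²=12.750051
λ₁=(c·0.146−b)/D = (87.435532·0.146−10.280569)/12.750051 = 0.194903
λ₂=(a−b·0.146)/D = (1.354600−10.280569·0.146)/12.750051 = -0.011479
w* = 0.194903·g + -0.011479·h:
  w_0 = 0.194903·0.2596 + -0.011479·7.3395 = -0.0337  (Oracle)
  w_1 = 0.194903·0.7784 + -0.011479·12.4670 = 0.0086  (Alcoa)
  w_2 = 0.194903·2.5774 + -0.011479·20.7070 = 0.2646  (Nike)
  w_3 = 0.194903·1.0195 + -0.011479·7.4261 = 0.1135  (Visa)
  w_4 = 0.194903·1.7514 + -0.011479·15.7705 = 0.1603  (Tesla)
  w_5 = 0.194903·2.4895 + -0.011479·10.5336 = 0.3643  (Honeywell)
  w_6 = 0.194903·1.4048 + -0.011479·13.1920 = 0.1224  (Disney)
Σw_i=1.0000  μᵀw=0.1460
σ²=wᵀΣw=λ₁·μ_p+λ₂ = 0.194903·0.146 + -0.011479 = 0.016976 ≈ 0.0170


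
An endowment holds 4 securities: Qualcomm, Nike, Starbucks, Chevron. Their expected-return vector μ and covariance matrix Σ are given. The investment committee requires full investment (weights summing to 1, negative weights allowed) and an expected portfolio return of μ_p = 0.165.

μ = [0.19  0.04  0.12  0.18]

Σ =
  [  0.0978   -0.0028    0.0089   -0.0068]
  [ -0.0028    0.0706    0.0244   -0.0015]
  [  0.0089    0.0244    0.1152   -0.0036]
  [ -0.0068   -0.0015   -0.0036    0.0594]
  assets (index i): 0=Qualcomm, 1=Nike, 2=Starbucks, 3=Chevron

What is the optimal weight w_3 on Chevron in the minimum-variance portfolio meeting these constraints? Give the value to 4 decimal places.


g=Σ⁻¹μ = [2.1049  0.4112  0.8962  3.3360]
h=Σ⁻¹𝟙 = [11.3958  13.0740  5.6188  18.8103]
a=μᵀg=1.124398  b=𝟙ᵀg=6.748271  c=𝟙ᵀh=48.898901  D=ac−b²=9.442686
λ₁=(c·0.165−b)/D = (48.898901·0.165−6.748271)/9.442686 = 0.139796
λ₂=(a−b·0.165)/D = (1.124398−6.748271·0.165)/9.442686 = 0.001158
w* = 0.139796·g + 0.001158·h:
  w_0 = 0.139796·2.1049 + 0.001158·11.3958 = 0.3075  (Qualcomm)
  w_1 = 0.139796·0.4112 + 0.001158·13.0740 = 0.0726  (Nike)
  w_2 = 0.139796·0.8962 + 0.001158·5.6188 = 0.1318  (Starbucks)
  w_3 = 0.139796·3.3360 + 0.001158·18.8103 = 0.4881  (Chevron)
Σw_i=1.0000  μᵀw=0.1650
σ²=wᵀΣw=λ₁·μ_p+λ₂ = 0.139796·0.165 + 0.001158 = 0.024224 ≈ 0.0242

0.4881


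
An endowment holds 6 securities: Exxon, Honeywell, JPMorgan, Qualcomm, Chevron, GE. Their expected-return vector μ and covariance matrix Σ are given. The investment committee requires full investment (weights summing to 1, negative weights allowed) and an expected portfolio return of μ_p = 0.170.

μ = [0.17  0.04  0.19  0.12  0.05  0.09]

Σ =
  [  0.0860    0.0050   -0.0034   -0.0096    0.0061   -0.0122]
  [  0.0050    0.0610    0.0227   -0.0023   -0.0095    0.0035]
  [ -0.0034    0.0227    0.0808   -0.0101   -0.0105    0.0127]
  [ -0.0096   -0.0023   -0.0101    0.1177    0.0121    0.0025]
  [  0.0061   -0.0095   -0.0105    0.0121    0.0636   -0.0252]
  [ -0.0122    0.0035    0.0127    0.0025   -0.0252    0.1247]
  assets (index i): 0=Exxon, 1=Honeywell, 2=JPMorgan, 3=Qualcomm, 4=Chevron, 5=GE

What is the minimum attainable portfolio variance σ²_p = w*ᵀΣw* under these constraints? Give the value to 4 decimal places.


u=Σ⁻¹μ = [2.3006  -0.3813  2.7192  1.3065  1.0525  0.8671]
v=Σ⁻¹𝟙 = [12.2975  14.3514  10.8279  8.2315  21.6335  11.9236]
a=μᵀu=1.179937  b=𝟙ᵀu=7.864512  c=𝟙ᵀv=79.265415  D=ac−b²=31.677606
λ₁=(c·0.170−b)/D = (79.265415·0.170−7.864512)/31.677606 = 0.177116
λ₂=(a−b·0.170)/D = (1.179937−7.864512·0.170)/31.677606 = -0.004957
w* = 0.177116·u + -0.004957·v:
  w_0 = 0.177116·2.3006 + -0.004957·12.2975 = 0.3465  (Exxon)
  w_1 = 0.177116·-0.3813 + -0.004957·14.3514 = -0.1387  (Honeywell)
  w_2 = 0.177116·2.7192 + -0.004957·10.8279 = 0.4279  (JPMorgan)
  w_3 = 0.177116·1.3065 + -0.004957·8.2315 = 0.1906  (Qualcomm)
  w_4 = 0.177116·1.0525 + -0.004957·21.6335 = 0.0792  (Chevron)
  w_5 = 0.177116·0.8671 + -0.004957·11.9236 = 0.0945  (GE)
Σw_i=1.0000  μᵀw=0.1700
σ²=wᵀΣw=λ₁·μ_p+λ₂ = 0.177116·0.170 + -0.004957 = 0.025153 ≈ 0.0252

0.0252


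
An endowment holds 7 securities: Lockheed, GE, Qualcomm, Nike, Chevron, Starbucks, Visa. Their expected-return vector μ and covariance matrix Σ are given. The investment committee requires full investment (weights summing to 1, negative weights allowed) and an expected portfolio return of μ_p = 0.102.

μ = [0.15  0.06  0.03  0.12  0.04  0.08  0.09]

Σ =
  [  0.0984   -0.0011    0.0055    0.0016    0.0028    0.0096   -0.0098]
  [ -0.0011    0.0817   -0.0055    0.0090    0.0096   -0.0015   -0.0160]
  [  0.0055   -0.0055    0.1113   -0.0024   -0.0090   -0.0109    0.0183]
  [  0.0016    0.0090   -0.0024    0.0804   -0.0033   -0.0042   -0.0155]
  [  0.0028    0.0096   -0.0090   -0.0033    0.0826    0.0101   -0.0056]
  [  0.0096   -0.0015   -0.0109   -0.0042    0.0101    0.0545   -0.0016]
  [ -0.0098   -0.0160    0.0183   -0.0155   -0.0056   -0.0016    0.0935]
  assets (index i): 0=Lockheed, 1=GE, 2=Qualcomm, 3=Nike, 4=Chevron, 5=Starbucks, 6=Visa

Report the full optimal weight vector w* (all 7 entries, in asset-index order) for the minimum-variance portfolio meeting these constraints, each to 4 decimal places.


0.2106  0.1092  0.0136  0.2392  0.0387  0.1780  0.2108

x=Σ⁻¹μ = [1.5069  0.8632  0.1817  1.7607  0.3610  1.3774  1.5698]
y=Σ⁻¹𝟙 = [8.9370  13.4461  9.6820  15.4615  10.6757  18.7508  15.5613]
a=μᵀx=0.760485  b=𝟙ᵀx=7.620767  c=𝟙ᵀy=92.514396  D=ac−b²=12.279744
λ₁=(c·0.102−b)/D = (92.514396·0.102−7.620767)/12.279744 = 0.147861
λ₂=(a−b·0.102)/D = (0.760485−7.620767·0.102)/12.279744 = -0.001371
w* = 0.147861·x + -0.001371·y:
  w_0 = 0.147861·1.5069 + -0.001371·8.9370 = 0.2106  (Lockheed)
  w_1 = 0.147861·0.8632 + -0.001371·13.4461 = 0.1092  (GE)
  w_2 = 0.147861·0.1817 + -0.001371·9.6820 = 0.0136  (Qualcomm)
  w_3 = 0.147861·1.7607 + -0.001371·15.4615 = 0.2392  (Nike)
  w_4 = 0.147861·0.3610 + -0.001371·10.6757 = 0.0387  (Chevron)
  w_5 = 0.147861·1.3774 + -0.001371·18.7508 = 0.1780  (Starbucks)
  w_6 = 0.147861·1.5698 + -0.001371·15.5613 = 0.2108  (Visa)
Σw_i=1.0000  μᵀw=0.1020
σ²=wᵀΣw=λ₁·μ_p+λ₂ = 0.147861·0.102 + -0.001371 = 0.013711 ≈ 0.0137


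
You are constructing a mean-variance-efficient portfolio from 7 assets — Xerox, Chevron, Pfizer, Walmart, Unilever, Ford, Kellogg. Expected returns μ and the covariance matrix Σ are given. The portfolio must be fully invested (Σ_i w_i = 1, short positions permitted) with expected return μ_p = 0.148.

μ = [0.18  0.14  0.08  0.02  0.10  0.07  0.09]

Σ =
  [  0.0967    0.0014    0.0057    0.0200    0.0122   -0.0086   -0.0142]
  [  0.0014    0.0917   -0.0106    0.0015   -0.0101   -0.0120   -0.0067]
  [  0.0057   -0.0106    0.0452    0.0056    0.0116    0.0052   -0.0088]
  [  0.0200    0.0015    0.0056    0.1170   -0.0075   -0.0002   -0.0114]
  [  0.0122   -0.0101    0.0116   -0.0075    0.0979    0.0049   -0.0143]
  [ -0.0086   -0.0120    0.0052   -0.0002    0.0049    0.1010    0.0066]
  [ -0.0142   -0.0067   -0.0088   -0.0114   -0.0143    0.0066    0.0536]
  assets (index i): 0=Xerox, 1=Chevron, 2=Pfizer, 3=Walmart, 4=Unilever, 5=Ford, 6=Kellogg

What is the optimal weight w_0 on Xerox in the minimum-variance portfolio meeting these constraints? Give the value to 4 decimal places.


u=Σ⁻¹μ = [2.0625  2.2046  2.2409  0.0590  1.1448  0.7577  3.0937]
v=Σ⁻¹𝟙 = [10.5662  18.5274  25.9876  9.2354  12.7057  8.9558  32.2897]
a=μᵀu=1.306280  b=𝟙ᵀu=11.563016  c=𝟙ᵀv=118.267827  D=ac−b²=20.787510
λ₁=(c·0.148−b)/D = (118.267827·0.148−11.563016)/20.787510 = 0.285778
λ₂=(a−b·0.148)/D = (1.306280−11.563016·0.148)/20.787510 = -0.019485
w* = 0.285778·u + -0.019485·v:
  w_0 = 0.285778·2.0625 + -0.019485·10.5662 = 0.3835  (Xerox)
  w_1 = 0.285778·2.2046 + -0.019485·18.5274 = 0.2690  (Chevron)
  w_2 = 0.285778·2.2409 + -0.019485·25.9876 = 0.1340  (Pfizer)
  w_3 = 0.285778·0.0590 + -0.019485·9.2354 = -0.1631  (Walmart)
  w_4 = 0.285778·1.1448 + -0.019485·12.7057 = 0.0796  (Unilever)
  w_5 = 0.285778·0.7577 + -0.019485·8.9558 = 0.0420  (Ford)
  w_6 = 0.285778·3.0937 + -0.019485·32.2897 = 0.2549  (Kellogg)
Σw_i=1.0000  μᵀw=0.1480
σ²=wᵀΣw=λ₁·μ_p+λ₂ = 0.285778·0.148 + -0.019485 = 0.022810 ≈ 0.0228

0.3835


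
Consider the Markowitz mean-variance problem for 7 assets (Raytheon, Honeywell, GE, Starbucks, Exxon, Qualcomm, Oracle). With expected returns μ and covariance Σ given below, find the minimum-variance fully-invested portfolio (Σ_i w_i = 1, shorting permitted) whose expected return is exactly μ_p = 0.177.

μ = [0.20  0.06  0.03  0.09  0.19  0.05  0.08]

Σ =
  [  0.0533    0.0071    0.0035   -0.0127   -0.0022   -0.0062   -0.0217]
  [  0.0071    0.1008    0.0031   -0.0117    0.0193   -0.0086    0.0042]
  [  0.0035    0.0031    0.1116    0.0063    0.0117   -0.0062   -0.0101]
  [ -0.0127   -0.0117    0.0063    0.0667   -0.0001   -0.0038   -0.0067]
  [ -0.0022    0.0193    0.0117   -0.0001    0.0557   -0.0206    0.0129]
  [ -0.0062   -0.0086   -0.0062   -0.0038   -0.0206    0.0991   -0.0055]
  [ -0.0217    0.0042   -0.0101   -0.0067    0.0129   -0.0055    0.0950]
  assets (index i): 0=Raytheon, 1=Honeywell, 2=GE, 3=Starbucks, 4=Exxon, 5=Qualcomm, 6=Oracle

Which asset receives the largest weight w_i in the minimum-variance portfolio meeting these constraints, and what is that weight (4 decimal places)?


Raytheon (0.4426)

x=Σ⁻¹μ = [5.5668  -0.1603  -0.2009  2.6986  3.9928  1.8628  1.8554]
y=Σ⁻¹𝟙 = [34.0342  7.6451  7.1905  25.1750  17.7886  19.0615  19.1905]
a=μᵀx=2.340788  b=𝟙ᵀx=15.615166  c=𝟙ᵀy=130.085392  D=ac−b²=60.668894
λ₁=(c·0.177−b)/D = (130.085392·0.177−15.615166)/60.668894 = 0.122138
λ₂=(a−b·0.177)/D = (2.340788−15.615166·0.177)/60.668894 = -0.006974
w* = 0.122138·x + -0.006974·y:
  w_0 = 0.122138·5.5668 + -0.006974·34.0342 = 0.4426  (Raytheon)
  w_1 = 0.122138·-0.1603 + -0.006974·7.6451 = -0.0729  (Honeywell)
  w_2 = 0.122138·-0.2009 + -0.006974·7.1905 = -0.0747  (GE)
  w_3 = 0.122138·2.6986 + -0.006974·25.1750 = 0.1540  (Starbucks)
  w_4 = 0.122138·3.9928 + -0.006974·17.7886 = 0.3636  (Exxon)
  w_5 = 0.122138·1.8628 + -0.006974·19.0615 = 0.0946  (Qualcomm)
  w_6 = 0.122138·1.8554 + -0.006974·19.1905 = 0.0928  (Oracle)
Σw_i=1.0000  μᵀw=0.1770
σ²=wᵀΣw=λ₁·μ_p+λ₂ = 0.122138·0.177 + -0.006974 = 0.014644 ≈ 0.0146


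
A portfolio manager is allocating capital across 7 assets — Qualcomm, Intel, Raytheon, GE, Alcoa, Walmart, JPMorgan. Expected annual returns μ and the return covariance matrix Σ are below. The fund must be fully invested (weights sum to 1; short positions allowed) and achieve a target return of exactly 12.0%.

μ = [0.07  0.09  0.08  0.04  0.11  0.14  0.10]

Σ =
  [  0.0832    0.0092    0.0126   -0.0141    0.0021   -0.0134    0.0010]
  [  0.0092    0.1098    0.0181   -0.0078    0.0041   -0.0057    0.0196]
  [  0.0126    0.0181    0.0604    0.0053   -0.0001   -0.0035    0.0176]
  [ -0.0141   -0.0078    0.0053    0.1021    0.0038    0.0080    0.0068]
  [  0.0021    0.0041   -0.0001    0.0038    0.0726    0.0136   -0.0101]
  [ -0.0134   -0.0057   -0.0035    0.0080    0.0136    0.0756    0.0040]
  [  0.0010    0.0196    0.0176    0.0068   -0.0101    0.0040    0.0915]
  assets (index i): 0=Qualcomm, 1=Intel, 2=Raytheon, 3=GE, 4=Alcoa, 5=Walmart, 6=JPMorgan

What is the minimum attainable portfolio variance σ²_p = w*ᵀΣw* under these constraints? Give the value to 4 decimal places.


0.0254

u=Σ⁻¹μ = [0.9587  0.5228  0.8017  0.2789  1.2251  1.8033  0.8519]
v=Σ⁻¹𝟙 = [13.2460  5.9869  9.7196  9.6336  11.1724  13.0464  7.5792]
a=μᵀu=0.661865  b=𝟙ᵀu=6.442338  c=𝟙ᵀv=70.384125  D=ac−b²=5.081097
λ₁=(c·0.120−b)/D = (70.384125·0.120−6.442338)/5.081097 = 0.394355
λ₂=(a−b·0.120)/D = (0.661865−6.442338·0.120)/5.081097 = -0.021888
w* = 0.394355·u + -0.021888·v:
  w_0 = 0.394355·0.9587 + -0.021888·13.2460 = 0.0881  (Qualcomm)
  w_1 = 0.394355·0.5228 + -0.021888·5.9869 = 0.0751  (Intel)
  w_2 = 0.394355·0.8017 + -0.021888·9.7196 = 0.1034  (Raytheon)
  w_3 = 0.394355·0.2789 + -0.021888·9.6336 = -0.1009  (GE)
  w_4 = 0.394355·1.2251 + -0.021888·11.1724 = 0.2386  (Alcoa)
  w_5 = 0.394355·1.8033 + -0.021888·13.0464 = 0.4256  (Walmart)
  w_6 = 0.394355·0.8519 + -0.021888·7.5792 = 0.1701  (JPMorgan)
Σw_i=1.0000  μᵀw=0.1200
σ²=wᵀΣw=λ₁·μ_p+λ₂ = 0.394355·0.120 + -0.021888 = 0.025435 ≈ 0.0254


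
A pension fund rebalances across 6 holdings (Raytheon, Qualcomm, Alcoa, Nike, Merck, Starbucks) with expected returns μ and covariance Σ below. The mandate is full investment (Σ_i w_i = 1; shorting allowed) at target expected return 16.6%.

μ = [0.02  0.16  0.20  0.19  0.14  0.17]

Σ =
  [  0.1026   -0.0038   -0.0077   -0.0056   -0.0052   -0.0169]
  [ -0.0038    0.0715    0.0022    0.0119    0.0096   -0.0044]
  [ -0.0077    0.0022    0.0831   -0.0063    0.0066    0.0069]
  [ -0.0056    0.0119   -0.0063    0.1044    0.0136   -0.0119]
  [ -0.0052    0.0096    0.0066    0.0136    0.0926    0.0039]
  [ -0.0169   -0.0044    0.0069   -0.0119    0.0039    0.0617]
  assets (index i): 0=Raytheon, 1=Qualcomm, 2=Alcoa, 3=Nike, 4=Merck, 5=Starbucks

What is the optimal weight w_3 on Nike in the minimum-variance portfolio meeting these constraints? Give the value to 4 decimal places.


0.1906

p=Σ⁻¹μ = [1.1354  1.9842  2.2813  2.0693  0.7643  3.3034]
q=Σ⁻¹𝟙 = [15.6644  13.0064  11.6268  11.2256  6.9327  21.8522]
a=μᵀp=1.858193  b=𝟙ᵀp=11.537970  c=𝟙ᵀq=80.307974  D=ac−b²=16.102952
λ₁=(c·0.166−b)/D = (80.307974·0.166−11.537970)/16.102952 = 0.111356
λ₂=(a−b·0.166)/D = (1.858193−11.537970·0.166)/16.102952 = -0.003547
w* = 0.111356·p + -0.003547·q:
  w_0 = 0.111356·1.1354 + -0.003547·15.6644 = 0.0709  (Raytheon)
  w_1 = 0.111356·1.9842 + -0.003547·13.0064 = 0.1748  (Qualcomm)
  w_2 = 0.111356·2.2813 + -0.003547·11.6268 = 0.2128  (Alcoa)
  w_3 = 0.111356·2.0693 + -0.003547·11.2256 = 0.1906  (Nike)
  w_4 = 0.111356·0.7643 + -0.003547·6.9327 = 0.0605  (Merck)
  w_5 = 0.111356·3.3034 + -0.003547·21.8522 = 0.2904  (Starbucks)
Σw_i=1.0000  μᵀw=0.1660
σ²=wᵀΣw=λ₁·μ_p+λ₂ = 0.111356·0.166 + -0.003547 = 0.014938 ≈ 0.0149


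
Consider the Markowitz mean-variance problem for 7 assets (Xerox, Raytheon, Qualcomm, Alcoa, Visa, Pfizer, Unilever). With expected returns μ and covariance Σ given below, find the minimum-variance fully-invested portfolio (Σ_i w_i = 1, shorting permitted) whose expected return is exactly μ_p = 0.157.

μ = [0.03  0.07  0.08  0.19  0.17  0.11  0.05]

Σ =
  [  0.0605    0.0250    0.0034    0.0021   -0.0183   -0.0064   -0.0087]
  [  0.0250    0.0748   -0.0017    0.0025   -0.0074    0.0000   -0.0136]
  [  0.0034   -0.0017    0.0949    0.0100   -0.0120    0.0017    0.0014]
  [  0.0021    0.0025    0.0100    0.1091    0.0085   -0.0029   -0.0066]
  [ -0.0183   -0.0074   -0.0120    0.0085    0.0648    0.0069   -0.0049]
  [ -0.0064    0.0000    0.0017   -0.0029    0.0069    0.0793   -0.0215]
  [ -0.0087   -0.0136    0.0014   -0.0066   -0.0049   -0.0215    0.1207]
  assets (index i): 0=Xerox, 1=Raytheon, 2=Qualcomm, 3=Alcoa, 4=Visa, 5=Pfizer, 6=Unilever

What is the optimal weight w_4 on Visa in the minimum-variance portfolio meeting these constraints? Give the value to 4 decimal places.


g=Σ⁻¹μ = [1.1966  1.0005  0.9957  1.4784  2.9827  1.5496  1.0796]
h=Σ⁻¹𝟙 = [22.1138  11.1226  11.6767  6.9385  23.5989  16.4853  15.2707]
a=μᵀg=1.197993  b=𝟙ᵀg=10.283190  c=𝟙ᵀh=107.206603  D=ac−b²=22.688736
λ₁=(c·0.157−b)/D = (107.206603·0.157−10.283190)/22.688736 = 0.288612
λ₂=(a−b·0.157)/D = (1.197993−10.283190·0.157)/22.688736 = -0.018356
w* = 0.288612·g + -0.018356·h:
  w_0 = 0.288612·1.1966 + -0.018356·22.1138 = -0.0606  (Xerox)
  w_1 = 0.288612·1.0005 + -0.018356·11.1226 = 0.0846  (Raytheon)
  w_2 = 0.288612·0.9957 + -0.018356·11.6767 = 0.0730  (Qualcomm)
  w_3 = 0.288612·1.4784 + -0.018356·6.9385 = 0.2993  (Alcoa)
  w_4 = 0.288612·2.9827 + -0.018356·23.5989 = 0.4277  (Visa)
  w_5 = 0.288612·1.5496 + -0.018356·16.4853 = 0.1446  (Pfizer)
  w_6 = 0.288612·1.0796 + -0.018356·15.2707 = 0.0313  (Unilever)
Σw_i=1.0000  μᵀw=0.1570
σ²=wᵀΣw=λ₁·μ_p+λ₂ = 0.288612·0.157 + -0.018356 = 0.026956 ≈ 0.0270

0.4277


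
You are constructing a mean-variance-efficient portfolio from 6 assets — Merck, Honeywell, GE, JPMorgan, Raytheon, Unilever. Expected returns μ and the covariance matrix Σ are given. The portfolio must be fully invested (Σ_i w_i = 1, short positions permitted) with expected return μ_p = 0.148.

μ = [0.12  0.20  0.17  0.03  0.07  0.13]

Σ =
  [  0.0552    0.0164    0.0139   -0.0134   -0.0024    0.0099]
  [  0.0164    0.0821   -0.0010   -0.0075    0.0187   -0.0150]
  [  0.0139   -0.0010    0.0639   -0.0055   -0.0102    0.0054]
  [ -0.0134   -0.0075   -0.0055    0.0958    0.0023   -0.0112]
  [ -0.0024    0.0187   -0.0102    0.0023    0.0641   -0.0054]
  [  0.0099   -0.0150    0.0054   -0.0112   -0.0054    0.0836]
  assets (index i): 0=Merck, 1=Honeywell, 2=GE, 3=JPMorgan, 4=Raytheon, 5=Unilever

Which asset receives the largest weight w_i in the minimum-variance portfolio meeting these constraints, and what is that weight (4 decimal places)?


g=Σ⁻¹μ = [0.6745  2.5706  2.6177  0.9657  0.9140  1.9557]
h=Σ⁻¹𝟙 = [13.0183  10.0615  15.6798  15.2283  16.3066  14.3060]
a=μᵀg=1.387247  b=𝟙ᵀg=9.698147  c=𝟙ᵀh=84.600437  D=ac−b²=23.307655
λ₁=(c·0.148−b)/D = (84.600437·0.148−9.698147)/23.307655 = 0.121107
λ₂=(a−b·0.148)/D = (1.387247−9.698147·0.148)/23.307655 = -0.002063
w* = 0.121107·g + -0.002063·h:
  w_0 = 0.121107·0.6745 + -0.002063·13.0183 = 0.0548  (Merck)
  w_1 = 0.121107·2.5706 + -0.002063·10.0615 = 0.2906  (Honeywell)
  w_2 = 0.121107·2.6177 + -0.002063·15.6798 = 0.2847  (GE)
  w_3 = 0.121107·0.9657 + -0.002063·15.2283 = 0.0855  (JPMorgan)
  w_4 = 0.121107·0.9140 + -0.002063·16.3066 = 0.0771  (Raytheon)
  w_5 = 0.121107·1.9557 + -0.002063·14.3060 = 0.2073  (Unilever)
Σw_i=1.0000  μᵀw=0.1480
σ²=wᵀΣw=λ₁·μ_p+λ₂ = 0.121107·0.148 + -0.002063 = 0.015861 ≈ 0.0159

Honeywell (0.2906)


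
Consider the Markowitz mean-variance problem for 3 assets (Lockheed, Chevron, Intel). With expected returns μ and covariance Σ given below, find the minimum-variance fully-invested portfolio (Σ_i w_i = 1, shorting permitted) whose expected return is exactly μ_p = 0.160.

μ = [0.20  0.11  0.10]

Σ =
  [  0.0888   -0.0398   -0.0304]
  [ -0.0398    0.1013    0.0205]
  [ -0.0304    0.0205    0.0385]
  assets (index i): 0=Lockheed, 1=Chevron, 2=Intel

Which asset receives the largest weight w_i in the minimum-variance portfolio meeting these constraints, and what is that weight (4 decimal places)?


Lockheed (0.5826)

p=Σ⁻¹μ = [5.0111  1.9371  5.5228]
q=Σ⁻¹𝟙 = [32.6088  13.6918  44.4318]
a=μᵀp=1.767589  b=𝟙ᵀp=12.471038  c=𝟙ᵀq=90.732410  D=ac−b²=4.850791
λ₁=(c·0.160−b)/D = (90.732410·0.160−12.471038)/4.850791 = 0.421817
λ₂=(a−b·0.160)/D = (1.767589−12.471038·0.160)/4.850791 = -0.046957
w* = 0.421817·p + -0.046957·q:
  w_0 = 0.421817·5.0111 + -0.046957·32.6088 = 0.5826  (Lockheed)
  w_1 = 0.421817·1.9371 + -0.046957·13.6918 = 0.1742  (Chevron)
  w_2 = 0.421817·5.5228 + -0.046957·44.4318 = 0.2432  (Intel)
Σw_i=1.0000  μᵀw=0.1600
σ²=wᵀΣw=λ₁·μ_p+λ₂ = 0.421817·0.160 + -0.046957 = 0.020534 ≈ 0.0205


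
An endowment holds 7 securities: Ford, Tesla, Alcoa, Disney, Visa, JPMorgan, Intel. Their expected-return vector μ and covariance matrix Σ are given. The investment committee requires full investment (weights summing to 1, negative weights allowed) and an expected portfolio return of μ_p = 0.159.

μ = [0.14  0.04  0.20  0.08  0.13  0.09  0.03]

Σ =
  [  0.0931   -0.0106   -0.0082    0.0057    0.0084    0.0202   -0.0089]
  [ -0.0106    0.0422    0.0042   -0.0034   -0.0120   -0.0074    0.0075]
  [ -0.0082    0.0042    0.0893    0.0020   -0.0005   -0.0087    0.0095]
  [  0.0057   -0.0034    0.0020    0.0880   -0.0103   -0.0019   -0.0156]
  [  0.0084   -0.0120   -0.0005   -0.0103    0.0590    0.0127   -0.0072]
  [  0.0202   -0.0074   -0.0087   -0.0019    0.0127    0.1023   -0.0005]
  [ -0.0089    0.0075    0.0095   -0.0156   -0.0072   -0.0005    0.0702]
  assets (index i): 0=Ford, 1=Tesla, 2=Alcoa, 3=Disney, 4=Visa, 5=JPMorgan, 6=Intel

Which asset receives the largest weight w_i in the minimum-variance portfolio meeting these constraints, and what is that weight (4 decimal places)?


Alcoa (0.4159)

g=Σ⁻¹μ = [1.5440  1.9319  2.2667  1.2622  2.5638  0.6158  0.6578]
h=Σ⁻¹𝟙 = [11.8707  32.7038  9.3771  17.9390  25.5893  7.8370  17.6538]
a=μᵀg=1.256194  b=𝟙ᵀg=10.842141  c=𝟙ᵀh=122.970766  D=ac−b²=36.923086
λ₁=(c·0.159−b)/D = (122.970766·0.159−10.842141)/36.923086 = 0.235901
λ₂=(a−b·0.159)/D = (1.256194−10.842141·0.159)/36.923086 = -0.012667
w* = 0.235901·g + -0.012667·h:
  w_0 = 0.235901·1.5440 + -0.012667·11.8707 = 0.2139  (Ford)
  w_1 = 0.235901·1.9319 + -0.012667·32.7038 = 0.0415  (Tesla)
  w_2 = 0.235901·2.2667 + -0.012667·9.3771 = 0.4159  (Alcoa)
  w_3 = 0.235901·1.2622 + -0.012667·17.9390 = 0.0705  (Disney)
  w_4 = 0.235901·2.5638 + -0.012667·25.5893 = 0.2807  (Visa)
  w_5 = 0.235901·0.6158 + -0.012667·7.8370 = 0.0460  (JPMorgan)
  w_6 = 0.235901·0.6578 + -0.012667·17.6538 = -0.0684  (Intel)
Σw_i=1.0000  μᵀw=0.1590
σ²=wᵀΣw=λ₁·μ_p+λ₂ = 0.235901·0.159 + -0.012667 = 0.024841 ≈ 0.0248


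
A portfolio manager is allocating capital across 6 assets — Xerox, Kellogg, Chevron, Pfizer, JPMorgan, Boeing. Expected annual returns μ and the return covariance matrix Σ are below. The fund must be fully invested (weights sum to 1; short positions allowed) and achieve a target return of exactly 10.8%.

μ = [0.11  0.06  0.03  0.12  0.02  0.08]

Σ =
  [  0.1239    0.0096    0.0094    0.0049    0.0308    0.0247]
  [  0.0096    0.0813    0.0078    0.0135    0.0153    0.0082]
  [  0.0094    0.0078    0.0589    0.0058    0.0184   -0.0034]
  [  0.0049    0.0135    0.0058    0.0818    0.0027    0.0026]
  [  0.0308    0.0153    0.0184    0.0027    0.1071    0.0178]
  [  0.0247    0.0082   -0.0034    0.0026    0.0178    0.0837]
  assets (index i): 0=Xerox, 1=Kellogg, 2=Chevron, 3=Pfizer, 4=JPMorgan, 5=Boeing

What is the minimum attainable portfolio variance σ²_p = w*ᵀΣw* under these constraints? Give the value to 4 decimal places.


u=Σ⁻¹μ = [0.7022  0.3807  0.3492  1.3231  -0.2868  0.7454]
v=Σ⁻¹𝟙 = [3.3327  7.4272  14.1706  9.3815  3.0043  9.8816]
a=μᵀu=0.323226  b=𝟙ᵀu=3.213743  c=𝟙ᵀv=47.197865  D=ac−b²=4.927420
λ₁=(c·0.108−b)/D = (47.197865·0.108−3.213743)/4.927420 = 0.382274
λ₂=(a−b·0.108)/D = (0.323226−3.213743·0.108)/4.927420 = -0.004842
w* = 0.382274·u + -0.004842·v:
  w_0 = 0.382274·0.7022 + -0.004842·3.3327 = 0.2523  (Xerox)
  w_1 = 0.382274·0.3807 + -0.004842·7.4272 = 0.1096  (Kellogg)
  w_2 = 0.382274·0.3492 + -0.004842·14.1706 = 0.0649  (Chevron)
  w_3 = 0.382274·1.3231 + -0.004842·9.3815 = 0.4604  (Pfizer)
  w_4 = 0.382274·-0.2868 + -0.004842·3.0043 = -0.1242  (JPMorgan)
  w_5 = 0.382274·0.7454 + -0.004842·9.8816 = 0.2371  (Boeing)
Σw_i=1.0000  μᵀw=0.1080
σ²=wᵀΣw=λ₁·μ_p+λ₂ = 0.382274·0.108 + -0.004842 = 0.036444 ≈ 0.0364

0.0364


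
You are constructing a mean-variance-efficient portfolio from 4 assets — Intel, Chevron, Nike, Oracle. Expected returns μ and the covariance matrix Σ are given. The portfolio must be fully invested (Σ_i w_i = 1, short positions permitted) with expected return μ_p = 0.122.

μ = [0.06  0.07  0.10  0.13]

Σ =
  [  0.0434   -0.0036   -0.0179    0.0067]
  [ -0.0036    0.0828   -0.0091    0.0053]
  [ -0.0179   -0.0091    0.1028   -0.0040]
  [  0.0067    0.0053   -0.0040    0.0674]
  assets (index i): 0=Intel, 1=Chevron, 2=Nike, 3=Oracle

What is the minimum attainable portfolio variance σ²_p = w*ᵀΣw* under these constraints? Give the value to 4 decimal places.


0.0417

u=Σ⁻¹μ = [1.7839  0.9683  1.4376  1.7606]
v=Σ⁻¹𝟙 = [29.2466  14.4143  16.5545  11.7785]
a=μᵀu=0.547458  b=𝟙ᵀu=5.950445  c=𝟙ᵀv=71.993830  D=ac−b²=4.005776
λ₁=(c·0.122−b)/D = (71.993830·0.122−5.950445)/4.005776 = 0.707179
λ₂=(a−b·0.122)/D = (0.547458−5.950445·0.122)/4.005776 = -0.044560
w* = 0.707179·u + -0.044560·v:
  w_0 = 0.707179·1.7839 + -0.044560·29.2466 = -0.0417  (Intel)
  w_1 = 0.707179·0.9683 + -0.044560·14.4143 = 0.0424  (Chevron)
  w_2 = 0.707179·1.4376 + -0.044560·16.5545 = 0.2790  (Nike)
  w_3 = 0.707179·1.7606 + -0.044560·11.7785 = 0.7202  (Oracle)
Σw_i=1.0000  μᵀw=0.1220
σ²=wᵀΣw=λ₁·μ_p+λ₂ = 0.707179·0.122 + -0.044560 = 0.041716 ≈ 0.0417


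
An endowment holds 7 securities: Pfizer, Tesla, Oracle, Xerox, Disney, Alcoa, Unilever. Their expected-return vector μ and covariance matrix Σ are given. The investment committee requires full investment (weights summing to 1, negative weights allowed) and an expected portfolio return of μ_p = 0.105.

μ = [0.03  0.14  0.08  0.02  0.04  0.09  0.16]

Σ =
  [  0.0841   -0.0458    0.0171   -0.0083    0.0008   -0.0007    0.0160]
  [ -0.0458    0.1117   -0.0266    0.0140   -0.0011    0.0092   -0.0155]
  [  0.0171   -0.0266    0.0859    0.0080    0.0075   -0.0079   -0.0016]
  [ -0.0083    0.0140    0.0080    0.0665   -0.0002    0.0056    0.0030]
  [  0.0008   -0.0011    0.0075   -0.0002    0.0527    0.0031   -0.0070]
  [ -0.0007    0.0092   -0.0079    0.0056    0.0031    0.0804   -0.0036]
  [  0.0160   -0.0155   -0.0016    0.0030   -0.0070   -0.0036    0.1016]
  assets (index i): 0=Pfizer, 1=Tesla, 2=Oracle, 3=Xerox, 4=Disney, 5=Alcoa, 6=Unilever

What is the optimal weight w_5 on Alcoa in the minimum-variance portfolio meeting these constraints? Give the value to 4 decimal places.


0.1335

x=Σ⁻¹μ = [0.8357  2.2004  1.5576  -0.4231  0.7568  1.1136  1.9075]
y=Σ⁻¹𝟙 = [18.5331  19.0876  12.4933  10.4691  18.2325  10.7190  11.3595]
a=μᵀx=0.884979  b=𝟙ᵀx=7.948634  c=𝟙ᵀy=100.894093  D=ac−b²=26.108411
λ₁=(c·0.105−b)/D = (100.894093·0.105−7.948634)/26.108411 = 0.101318
λ₂=(a−b·0.105)/D = (0.884979−7.948634·0.105)/26.108411 = 0.001929
w* = 0.101318·x + 0.001929·y:
  w_0 = 0.101318·0.8357 + 0.001929·18.5331 = 0.1204  (Pfizer)
  w_1 = 0.101318·2.2004 + 0.001929·19.0876 = 0.2598  (Tesla)
  w_2 = 0.101318·1.5576 + 0.001929·12.4933 = 0.1819  (Oracle)
  w_3 = 0.101318·-0.4231 + 0.001929·10.4691 = -0.0227  (Xerox)
  w_4 = 0.101318·0.7568 + 0.001929·18.2325 = 0.1119  (Disney)
  w_5 = 0.101318·1.1136 + 0.001929·10.7190 = 0.1335  (Alcoa)
  w_6 = 0.101318·1.9075 + 0.001929·11.3595 = 0.2152  (Unilever)
Σw_i=1.0000  μᵀw=0.1050
σ²=wᵀΣw=λ₁·μ_p+λ₂ = 0.101318·0.105 + 0.001929 = 0.012568 ≈ 0.0126


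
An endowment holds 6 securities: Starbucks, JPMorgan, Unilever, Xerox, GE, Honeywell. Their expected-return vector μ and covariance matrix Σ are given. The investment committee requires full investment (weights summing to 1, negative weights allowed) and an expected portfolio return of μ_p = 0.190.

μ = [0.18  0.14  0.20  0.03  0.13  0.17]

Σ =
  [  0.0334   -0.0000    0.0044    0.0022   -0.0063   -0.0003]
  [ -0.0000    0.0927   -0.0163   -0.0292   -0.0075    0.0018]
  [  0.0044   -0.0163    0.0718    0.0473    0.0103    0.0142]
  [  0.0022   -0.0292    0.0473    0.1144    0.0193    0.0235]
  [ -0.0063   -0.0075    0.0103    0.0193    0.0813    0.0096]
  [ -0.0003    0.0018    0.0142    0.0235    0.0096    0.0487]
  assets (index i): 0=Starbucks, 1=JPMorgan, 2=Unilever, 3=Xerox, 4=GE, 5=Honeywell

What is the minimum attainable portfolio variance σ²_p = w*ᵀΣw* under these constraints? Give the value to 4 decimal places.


g=Σ⁻¹μ = [5.4661  1.6265  3.0194  -1.5981  1.8156  2.9972]
h=Σ⁻¹𝟙 = [31.0831  14.0735  8.5604  3.2765  12.5320  13.6577]
a=μᵀg=2.513079  b=𝟙ᵀg=13.326584  c=𝟙ᵀh=83.183191  D=ac−b²=31.448120
λ₁=(c·0.190−b)/D = (83.183191·0.190−13.326584)/31.448120 = 0.078804
λ₂=(a−b·0.190)/D = (2.513079−13.326584·0.190)/31.448120 = -0.000603
w* = 0.078804·g + -0.000603·h:
  w_0 = 0.078804·5.4661 + -0.000603·31.0831 = 0.4120  (Starbucks)
  w_1 = 0.078804·1.6265 + -0.000603·14.0735 = 0.1197  (JPMorgan)
  w_2 = 0.078804·3.0194 + -0.000603·8.5604 = 0.2328  (Unilever)
  w_3 = 0.078804·-1.5981 + -0.000603·3.2765 = -0.1279  (Xerox)
  w_4 = 0.078804·1.8156 + -0.000603·12.5320 = 0.1355  (GE)
  w_5 = 0.078804·2.9972 + -0.000603·13.6577 = 0.2280  (Honeywell)
Σw_i=1.0000  μᵀw=0.1900
σ²=wᵀΣw=λ₁·μ_p+λ₂ = 0.078804·0.190 + -0.000603 = 0.014369 ≈ 0.0144

0.0144


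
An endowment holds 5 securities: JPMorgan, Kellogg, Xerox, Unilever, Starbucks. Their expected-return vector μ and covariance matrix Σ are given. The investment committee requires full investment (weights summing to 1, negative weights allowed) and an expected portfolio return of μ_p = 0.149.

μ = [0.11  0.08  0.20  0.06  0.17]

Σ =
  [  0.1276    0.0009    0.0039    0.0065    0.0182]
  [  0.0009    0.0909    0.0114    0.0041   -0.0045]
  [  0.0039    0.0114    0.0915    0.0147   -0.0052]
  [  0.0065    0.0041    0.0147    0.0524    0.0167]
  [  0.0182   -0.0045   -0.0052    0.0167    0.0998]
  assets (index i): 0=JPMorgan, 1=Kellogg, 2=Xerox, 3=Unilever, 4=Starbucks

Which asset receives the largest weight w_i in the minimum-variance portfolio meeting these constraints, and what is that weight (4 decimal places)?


p=Σ⁻¹μ = [0.5446  0.6937  2.2031  -0.1612  1.7771]
q=Σ⁻¹𝟙 = [5.7782  9.7566  7.8169  12.9753  7.6423]
a=μᵀp=0.848447  b=𝟙ᵀp=5.057217  c=𝟙ᵀq=43.969330  D=ac−b²=11.730192
λ₁=(c·0.149−b)/D = (43.969330·0.149−5.057217)/11.730192 = 0.127382
λ₂=(a−b·0.149)/D = (0.848447−5.057217·0.149)/11.730192 = 0.008092
w* = 0.127382·p + 0.008092·q:
  w_0 = 0.127382·0.5446 + 0.008092·5.7782 = 0.1161  (JPMorgan)
  w_1 = 0.127382·0.6937 + 0.008092·9.7566 = 0.1673  (Kellogg)
  w_2 = 0.127382·2.2031 + 0.008092·7.8169 = 0.3439  (Xerox)
  w_3 = 0.127382·-0.1612 + 0.008092·12.9753 = 0.0845  (Unilever)
  w_4 = 0.127382·1.7771 + 0.008092·7.6423 = 0.2882  (Starbucks)
Σw_i=1.0000  μᵀw=0.1490
σ²=wᵀΣw=λ₁·μ_p+λ₂ = 0.127382·0.149 + 0.008092 = 0.027072 ≈ 0.0271

Xerox (0.3439)


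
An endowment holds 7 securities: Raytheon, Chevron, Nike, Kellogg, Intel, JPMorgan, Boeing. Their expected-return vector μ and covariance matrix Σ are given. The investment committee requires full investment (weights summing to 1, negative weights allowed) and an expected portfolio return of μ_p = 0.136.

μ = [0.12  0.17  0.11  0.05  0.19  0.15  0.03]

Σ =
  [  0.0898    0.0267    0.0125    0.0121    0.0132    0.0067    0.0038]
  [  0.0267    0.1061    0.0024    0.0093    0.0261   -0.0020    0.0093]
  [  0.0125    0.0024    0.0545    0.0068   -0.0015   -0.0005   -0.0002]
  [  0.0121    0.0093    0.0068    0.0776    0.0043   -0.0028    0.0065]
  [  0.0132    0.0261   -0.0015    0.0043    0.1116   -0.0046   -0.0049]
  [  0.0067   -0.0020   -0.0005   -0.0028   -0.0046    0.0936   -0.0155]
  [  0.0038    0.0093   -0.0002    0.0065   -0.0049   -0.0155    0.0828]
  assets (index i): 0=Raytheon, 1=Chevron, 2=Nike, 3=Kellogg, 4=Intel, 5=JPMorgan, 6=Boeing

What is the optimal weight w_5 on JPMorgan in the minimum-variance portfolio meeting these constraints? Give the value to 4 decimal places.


0.2391

x=Σ⁻¹μ = [0.3373  1.0540  1.9280  0.2224  1.5359  1.7999  0.6435]
y=Σ⁻¹𝟙 = [3.4344  4.3106  16.6303  9.2362  8.5807  13.6029  13.8049]
a=μᵀx=1.023967  b=𝟙ᵀx=7.520993  c=𝟙ᵀy=69.599990  D=ac−b²=14.702734
λ₁=(c·0.136−b)/D = (69.599990·0.136−7.520993)/14.702734 = 0.132262
λ₂=(a−b·0.136)/D = (1.023967−7.520993·0.136)/14.702734 = 0.000076
w* = 0.132262·x + 0.000076·y:
  w_0 = 0.132262·0.3373 + 0.000076·3.4344 = 0.0449  (Raytheon)
  w_1 = 0.132262·1.0540 + 0.000076·4.3106 = 0.1397  (Chevron)
  w_2 = 0.132262·1.9280 + 0.000076·16.6303 = 0.2563  (Nike)
  w_3 = 0.132262·0.2224 + 0.000076·9.2362 = 0.0301  (Kellogg)
  w_4 = 0.132262·1.5359 + 0.000076·8.5807 = 0.2038  (Intel)
  w_5 = 0.132262·1.7999 + 0.000076·13.6029 = 0.2391  (JPMorgan)
  w_6 = 0.132262·0.6435 + 0.000076·13.8049 = 0.0862  (Boeing)
Σw_i=1.0000  μᵀw=0.1360
σ²=wᵀΣw=λ₁·μ_p+λ₂ = 0.132262·0.136 + 0.000076 = 0.018063 ≈ 0.0181


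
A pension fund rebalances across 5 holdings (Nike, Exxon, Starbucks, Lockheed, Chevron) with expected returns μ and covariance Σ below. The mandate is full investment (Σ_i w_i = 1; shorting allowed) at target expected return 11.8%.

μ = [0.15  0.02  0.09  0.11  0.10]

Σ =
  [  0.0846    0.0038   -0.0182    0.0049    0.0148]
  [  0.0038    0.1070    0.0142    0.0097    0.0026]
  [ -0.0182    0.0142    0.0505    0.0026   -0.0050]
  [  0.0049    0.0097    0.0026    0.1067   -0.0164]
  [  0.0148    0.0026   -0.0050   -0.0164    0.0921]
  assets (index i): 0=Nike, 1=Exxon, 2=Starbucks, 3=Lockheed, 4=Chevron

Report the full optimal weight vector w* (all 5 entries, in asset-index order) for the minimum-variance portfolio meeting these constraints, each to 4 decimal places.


0.3201  -0.0558  0.4087  0.1617  0.1653

x=Σ⁻¹μ = [2.1180  -0.3705  2.7028  1.0695  1.0931]
y=Σ⁻¹𝟙 = [14.3069  4.4698  24.3463  9.4740  11.4413]
a=μᵀx=0.780493  b=𝟙ᵀx=6.612866  c=𝟙ᵀy=64.038295  D=ac−b²=6.251472
λ₁=(c·0.118−b)/D = (64.038295·0.118−6.612866)/6.251472 = 0.150949
λ₂=(a−b·0.118)/D = (0.780493−6.612866·0.118)/6.251472 = 0.000028
w* = 0.150949·x + 0.000028·y:
  w_0 = 0.150949·2.1180 + 0.000028·14.3069 = 0.3201  (Nike)
  w_1 = 0.150949·-0.3705 + 0.000028·4.4698 = -0.0558  (Exxon)
  w_2 = 0.150949·2.7028 + 0.000028·24.3463 = 0.4087  (Starbucks)
  w_3 = 0.150949·1.0695 + 0.000028·9.4740 = 0.1617  (Lockheed)
  w_4 = 0.150949·1.0931 + 0.000028·11.4413 = 0.1653  (Chevron)
Σw_i=1.0000  μᵀw=0.1180
σ²=wᵀΣw=λ₁·μ_p+λ₂ = 0.150949·0.118 + 0.000028 = 0.017840 ≈ 0.0178


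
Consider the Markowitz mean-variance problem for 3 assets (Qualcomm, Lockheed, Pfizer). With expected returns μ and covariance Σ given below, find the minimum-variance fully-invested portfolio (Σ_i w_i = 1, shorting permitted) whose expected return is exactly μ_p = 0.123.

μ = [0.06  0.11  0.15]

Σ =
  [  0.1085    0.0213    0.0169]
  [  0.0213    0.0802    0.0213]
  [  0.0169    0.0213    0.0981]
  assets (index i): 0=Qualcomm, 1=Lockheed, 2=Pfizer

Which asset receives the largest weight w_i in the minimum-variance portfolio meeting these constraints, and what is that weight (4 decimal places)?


g=Σ⁻¹μ = [0.1586  0.9876  1.2873]
h=Σ⁻¹𝟙 = [6.3571  8.8759  7.1713]
a=μᵀg=0.311244  b=𝟙ᵀg=2.433473  c=𝟙ᵀh=22.404328  D=ac−b²=1.051409
λ₁=(c·0.123−b)/D = (22.404328·0.123−2.433473)/1.051409 = 0.306502
λ₂=(a−b·0.123)/D = (0.311244−2.433473·0.123)/1.051409 = 0.011343
w* = 0.306502·g + 0.011343·h:
  w_0 = 0.306502·0.1586 + 0.011343·6.3571 = 0.1207  (Qualcomm)
  w_1 = 0.306502·0.9876 + 0.011343·8.8759 = 0.4034  (Lockheed)
  w_2 = 0.306502·1.2873 + 0.011343·7.1713 = 0.4759  (Pfizer)
Σw_i=1.0000  μᵀw=0.1230
σ²=wᵀΣw=λ₁·μ_p+λ₂ = 0.306502·0.123 + 0.011343 = 0.049043 ≈ 0.0490

Pfizer (0.4759)


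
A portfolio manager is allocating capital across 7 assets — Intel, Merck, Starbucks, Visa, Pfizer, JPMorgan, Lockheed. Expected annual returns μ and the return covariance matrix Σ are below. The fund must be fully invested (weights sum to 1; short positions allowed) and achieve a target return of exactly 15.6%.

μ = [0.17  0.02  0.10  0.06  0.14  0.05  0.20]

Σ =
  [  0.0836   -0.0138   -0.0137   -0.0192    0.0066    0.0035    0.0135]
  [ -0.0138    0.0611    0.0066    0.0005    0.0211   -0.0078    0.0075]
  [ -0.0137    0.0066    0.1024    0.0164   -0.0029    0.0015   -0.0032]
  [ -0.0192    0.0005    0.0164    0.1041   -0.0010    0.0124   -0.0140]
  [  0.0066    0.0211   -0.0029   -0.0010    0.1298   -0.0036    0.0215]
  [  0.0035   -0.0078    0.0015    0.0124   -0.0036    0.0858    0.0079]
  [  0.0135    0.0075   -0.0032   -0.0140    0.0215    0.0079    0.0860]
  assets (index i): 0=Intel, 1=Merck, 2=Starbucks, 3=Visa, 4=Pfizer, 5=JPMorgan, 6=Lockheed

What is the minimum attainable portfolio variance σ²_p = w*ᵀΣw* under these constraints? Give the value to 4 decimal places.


p=Σ⁻¹μ = [2.1162  0.2284  1.1570  1.0370  0.6404  0.1891  2.0079]
q=Σ⁻¹𝟙 = [17.1351  18.4243  9.2790  11.0630  3.1321  10.2878  7.7495]
a=μᵀp=1.042925  b=𝟙ᵀp=7.375907  c=𝟙ᵀq=77.070777  D=ac−b²=25.975054
λ₁=(c·0.156−b)/D = (77.070777·0.156−7.375907)/25.975054 = 0.178908
λ₂=(a−b·0.156)/D = (1.042925−7.375907·0.156)/25.975054 = -0.004147
w* = 0.178908·p + -0.004147·q:
  w_0 = 0.178908·2.1162 + -0.004147·17.1351 = 0.3076  (Intel)
  w_1 = 0.178908·0.2284 + -0.004147·18.4243 = -0.0355  (Merck)
  w_2 = 0.178908·1.1570 + -0.004147·9.2790 = 0.1685  (Starbucks)
  w_3 = 0.178908·1.0370 + -0.004147·11.0630 = 0.1396  (Visa)
  w_4 = 0.178908·0.6404 + -0.004147·3.1321 = 0.1016  (Pfizer)
  w_5 = 0.178908·0.1891 + -0.004147·10.2878 = -0.0088  (JPMorgan)
  w_6 = 0.178908·2.0079 + -0.004147·7.7495 = 0.3271  (Lockheed)
Σw_i=1.0000  μᵀw=0.1560
σ²=wᵀΣw=λ₁·μ_p+λ₂ = 0.178908·0.156 + -0.004147 = 0.023763 ≈ 0.0238

0.0238


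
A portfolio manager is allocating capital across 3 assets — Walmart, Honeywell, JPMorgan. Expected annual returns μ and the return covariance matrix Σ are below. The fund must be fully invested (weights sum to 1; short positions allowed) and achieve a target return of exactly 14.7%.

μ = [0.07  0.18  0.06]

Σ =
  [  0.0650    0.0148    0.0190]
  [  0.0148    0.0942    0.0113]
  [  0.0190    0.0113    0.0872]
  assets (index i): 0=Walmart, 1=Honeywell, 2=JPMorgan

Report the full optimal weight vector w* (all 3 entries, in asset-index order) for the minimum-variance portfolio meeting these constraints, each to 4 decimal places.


0.1885  0.7093  0.1022

g=Σ⁻¹μ = [0.5744  1.7807  0.3322]
h=Σ⁻¹𝟙 = [11.2517  7.8890  7.9940]
a=μᵀg=0.380669  b=𝟙ᵀg=2.687273  c=𝟙ᵀh=27.134611  D=ac−b²=3.107871
λ₁=(c·0.147−b)/D = (27.134611·0.147−2.687273)/3.107871 = 0.418780
λ₂=(a−b·0.147)/D = (0.380669−2.687273·0.147)/3.107871 = -0.004621
w* = 0.418780·g + -0.004621·h:
  w_0 = 0.418780·0.5744 + -0.004621·11.2517 = 0.1885  (Walmart)
  w_1 = 0.418780·1.7807 + -0.004621·7.8890 = 0.7093  (Honeywell)
  w_2 = 0.418780·0.3322 + -0.004621·7.9940 = 0.1022  (JPMorgan)
Σw_i=1.0000  μᵀw=0.1470
σ²=wᵀΣw=λ₁·μ_p+λ₂ = 0.418780·0.147 + -0.004621 = 0.056940 ≈ 0.0569


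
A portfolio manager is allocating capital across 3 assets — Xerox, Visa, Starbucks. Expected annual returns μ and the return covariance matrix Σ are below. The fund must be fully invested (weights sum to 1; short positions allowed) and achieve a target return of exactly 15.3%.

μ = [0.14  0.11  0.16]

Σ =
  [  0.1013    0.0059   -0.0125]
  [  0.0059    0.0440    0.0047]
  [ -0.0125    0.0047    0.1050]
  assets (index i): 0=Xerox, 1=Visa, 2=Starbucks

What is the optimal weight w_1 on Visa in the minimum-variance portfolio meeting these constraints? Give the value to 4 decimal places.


g=Σ⁻¹μ = [1.4554  2.1338  1.6016]
h=Σ⁻¹𝟙 = [9.8943  20.3547  9.7906]
a=μᵀg=0.694718  b=𝟙ᵀg=5.190711  c=𝟙ᵀh=40.039580  D=ac−b²=0.872719
λ₁=(c·0.153−b)/D = (40.039580·0.153−5.190711)/0.872719 = 1.071759
λ₂=(a−b·0.153)/D = (0.694718−5.190711·0.153)/0.872719 = -0.113967
w* = 1.071759·g + -0.113967·h:
  w_0 = 1.071759·1.4554 + -0.113967·9.8943 = 0.4322  (Xerox)
  w_1 = 1.071759·2.1338 + -0.113967·20.3547 = -0.0329  (Visa)
  w_2 = 1.071759·1.6016 + -0.113967·9.7906 = 0.6007  (Starbucks)
Σw_i=1.0000  μᵀw=0.1530
σ²=wᵀΣw=λ₁·μ_p+λ₂ = 1.071759·0.153 + -0.113967 = 0.050012 ≈ 0.0500

-0.0329
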